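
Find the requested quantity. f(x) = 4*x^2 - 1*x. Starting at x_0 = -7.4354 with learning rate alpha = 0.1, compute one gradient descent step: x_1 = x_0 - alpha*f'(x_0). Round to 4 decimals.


We compute the gradient at x_0 and apply the update.
f'(x) = 8*x - 1
f'(-7.4354) = 8*-7.4354 - 1 = -60.4832
x_1 = -7.4354 - 0.1*-60.4832 = -1.3871


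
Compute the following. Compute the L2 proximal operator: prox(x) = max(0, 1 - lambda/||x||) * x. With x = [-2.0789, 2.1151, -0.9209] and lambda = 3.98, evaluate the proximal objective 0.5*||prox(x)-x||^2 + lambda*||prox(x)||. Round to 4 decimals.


Step 1: Compute ||x||.
||x|| = 3.1054
Step 2: Compute scaling factor.
scale = max(0, 1 - 3.98/3.1054) = 0.0
Step 3: prox(x) = [-0.0, 0.0, -0.0]
||prox(x)|| = 0.0
Step 4: Proximal objective.
0.5*||prox-x||^2 = 4.8218
lambda*||prox|| = 0.0
Total = 4.8218


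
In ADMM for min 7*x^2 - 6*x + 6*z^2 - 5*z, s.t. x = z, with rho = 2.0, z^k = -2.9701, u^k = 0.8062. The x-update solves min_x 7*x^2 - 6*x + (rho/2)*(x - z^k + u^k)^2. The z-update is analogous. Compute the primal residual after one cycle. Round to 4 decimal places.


ADMM iteration with rho = 2.0, z^k = -2.9701, u^k = 0.8062
Step 1: x-update.
Minimize 7*x^2 - 6*x + (2.0/2)*(x + 2.9701 + 0.8062)^2
FOC: (2*7 + 2.0)*x = 6 + 2.0*(-2.9701 - 0.8062)
x^{k+1} = -0.097
Step 2: z-update.
Minimize 6*z^2 - 5*z + (2.0/2)*(-0.097 - z + 0.8062)^2
FOC: (2*6 + 2.0)*z = 5 + 2.0*(-0.097 + 0.8062)
z^{k+1} = 0.4585
Step 3: u-update.
u^{k+1} = 0.8062 - 0.097 - 0.4585 = 0.2507
Step 4: Primal residual = |-0.097 - 0.4585| = 0.5555


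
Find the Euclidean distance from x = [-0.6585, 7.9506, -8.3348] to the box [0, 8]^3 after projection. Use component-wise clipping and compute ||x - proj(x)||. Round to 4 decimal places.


Project each component onto [0, 8].
clip(-0.6585) = 0.0, clip(7.9506) = 7.9506, clip(-8.3348) = 0.0
Projection = [0.0, 7.9506, 0.0]
Squared diffs: [0.4336, 0.0, 69.4689]
Distance = sqrt(69.9025) = 8.3608


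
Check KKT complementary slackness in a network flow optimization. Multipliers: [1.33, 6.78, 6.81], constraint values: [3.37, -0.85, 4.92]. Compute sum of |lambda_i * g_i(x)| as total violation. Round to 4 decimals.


KKT complementary slackness check:
lambda_1 * g_1 = 1.33 * 3.37 = 4.4821
lambda_2 * g_2 = 6.78 * -0.85 = -5.763
lambda_3 * g_3 = 6.81 * 4.92 = 33.5052
Total violation = 4.4821 + 5.763 + 33.5052 = 43.7503


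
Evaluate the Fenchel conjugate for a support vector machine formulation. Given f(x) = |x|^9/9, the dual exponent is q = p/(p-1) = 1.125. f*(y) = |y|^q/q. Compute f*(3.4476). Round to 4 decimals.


The conjugate exponent q satisfies 1/p + 1/q = 1.
p = 9, so q = 9/(9 - 1) = 1.125
|y|^q = 3.4476^1.125 = 4.0244
f*(3.4476) = 4.0244 / 1.125 = 3.5773


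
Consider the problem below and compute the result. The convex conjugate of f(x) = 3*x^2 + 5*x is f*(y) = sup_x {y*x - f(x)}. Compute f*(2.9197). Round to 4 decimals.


f*(y) = sup_x {y*x - a*x^2 - b*x} = sup_x {(y-b)*x - a*x^2}
FOC: (y - b) - 2a*x = 0 => x* = (y - b)/(2a)
x* = (2.9197 - 5)/(2*3) = -0.3467
f*(2.9197) = (y-b)^2/(4a) = (2.9197 - 5)^2/(4*3)
= 4.3276/12 = 0.3606


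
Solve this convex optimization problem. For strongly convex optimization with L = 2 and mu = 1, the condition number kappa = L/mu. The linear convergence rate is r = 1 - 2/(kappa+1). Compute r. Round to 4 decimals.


Step 1: Compute the condition number.
kappa = L/mu = 2/1 = 2.0
Step 2: Compute the convergence rate.
r = 1 - 2/(kappa + 1) = 1 - 2*mu/(L + mu) = (L - mu)/(L + mu) = 1/3 = 0.3333


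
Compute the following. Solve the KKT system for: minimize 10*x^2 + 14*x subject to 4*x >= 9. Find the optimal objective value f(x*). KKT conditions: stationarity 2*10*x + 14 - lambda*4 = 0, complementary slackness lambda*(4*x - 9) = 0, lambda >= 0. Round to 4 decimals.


Step 1: Try lambda = 0 (constraint inactive).
x_unc = -14/(2*10) = -0.7
Check: 4*-0.7 = -2.8 < 9 -- violated!
Step 2: Constraint must be active: 4*x = 9
x* = 9/4 = 2.25
lambda = (2*10*2.25 + 14)/4 = 14.75
Step 3: Compute optimal value.
f(x*) = 10*2.25^2 + 14*2.25 = 82.125


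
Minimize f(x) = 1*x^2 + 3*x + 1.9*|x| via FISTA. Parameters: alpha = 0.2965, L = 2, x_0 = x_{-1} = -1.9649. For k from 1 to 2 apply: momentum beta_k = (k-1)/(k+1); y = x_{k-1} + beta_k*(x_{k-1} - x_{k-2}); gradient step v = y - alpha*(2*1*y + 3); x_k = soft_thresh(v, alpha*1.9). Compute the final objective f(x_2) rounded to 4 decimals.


FISTA on f(x) = 1*x^2 + 3*x + 1.9*|x|
L = 2, alpha = 0.2965
Iteration 1: beta = 0.0, y = -1.9649 + 0.0*(-1.9649 + 1.9649) = -1.9649
  grad(y) = -0.9298, v = y - alpha*grad = -1.6892
  prox(v) = soft_thresh(-1.6892, 0.5634) = -1.1259
Iteration 2: beta = 0.3333, y = -1.1259 + 0.3333*(-1.1259 + 1.9649) = -0.8462
  grad(y) = 1.3076, v = y - alpha*grad = -1.2339
  prox(v) = soft_thresh(-1.2339, 0.5634) = -0.6705
f(x_2) = 1*(-0.6705)^2 + 3*(-0.6705) + 1.9*|-0.6705| = -0.288


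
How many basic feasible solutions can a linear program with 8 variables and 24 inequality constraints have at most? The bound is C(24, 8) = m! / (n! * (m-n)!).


Each vertex corresponds to some choice of n active constraints out of m, so the number of vertices is at most C(m, n) = m! / (n!(m-n)!).
m = 24, n = 8
Numerator: 24 * 23 * 22 * 21 * 20 * 19 * 18 * 17
Denominator: 8! = 40320
C(24, 8) = 735471


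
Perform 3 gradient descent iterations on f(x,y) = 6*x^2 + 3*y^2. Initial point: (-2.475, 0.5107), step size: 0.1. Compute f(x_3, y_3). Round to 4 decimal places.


Gradient descent on f(x,y) = 6*x^2 + 3*y^2.
Starting point: (-2.475, 0.5107), alpha = 0.1
Step 1: grad_x = 2*6*-2.475 = -29.7, grad_y = 2*3*0.5107 = 3.0642
  x_1 = -2.475 - 0.1*-29.7 = 0.495
  y_1 = 0.5107 - 0.1*3.0642 = 0.2043
Step 2: grad_x = 2*6*0.495 = 5.94, grad_y = 2*3*0.2043 = 1.2257
  x_2 = 0.495 - 0.1*5.94 = -0.099
  y_2 = 0.2043 - 0.1*1.2257 = 0.0817
Step 3: grad_x = 2*6*-0.099 = -1.188, grad_y = 2*3*0.0817 = 0.4903
  x_3 = -0.099 - 0.1*-1.188 = 0.0198
  y_3 = 0.0817 - 0.1*0.4903 = 0.0327
f(0.0198, 0.0327) = 6*0.0198^2 + 3*0.0327^2 = 0.0056


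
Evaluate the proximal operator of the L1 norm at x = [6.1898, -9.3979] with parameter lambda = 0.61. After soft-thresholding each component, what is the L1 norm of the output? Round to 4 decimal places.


Soft-thresholding with lambda = 0.61:
prox(6.1898) = sign(6.1898)*max(|6.1898| - 0.61, 0) = 5.5798
prox(-9.3979) = sign(-9.3979)*max(|-9.3979| - 0.61, 0) = -8.7879
prox(x) = [5.5798, -8.7879]
||prox(x)||_1 = 5.5798 + 8.7879 = 14.3677


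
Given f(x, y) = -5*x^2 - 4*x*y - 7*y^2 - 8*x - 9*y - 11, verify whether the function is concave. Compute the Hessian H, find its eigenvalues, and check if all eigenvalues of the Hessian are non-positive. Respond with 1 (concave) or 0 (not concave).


The Hessian of f(x,y) = -5*x^2 - 4*x*y - 7*y^2 - 8*x - 9*y - 11 is:
H = [[-10, -4], [-4, -14]]
Trace = -10 - 14 = -24
Determinant = -10*-14 - (-4)^2 = 124
Discriminant = (-24)^2 - 4*124 = 80.0
Eigenvalues: lambda_1 = -16.4721, lambda_2 = -7.5279
The function is concave.

1


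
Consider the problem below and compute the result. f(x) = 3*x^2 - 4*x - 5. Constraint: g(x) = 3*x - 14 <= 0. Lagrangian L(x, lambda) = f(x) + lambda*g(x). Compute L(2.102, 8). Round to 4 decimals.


Step 1: Evaluate f(x).
f(2.102) = 3*2.102^2 - 4*2.102 - 5 = -0.1528
Step 2: Evaluate g(x).
g(2.102) = 3*2.102 - 14 = -7.694
Step 3: Compute Lagrangian.
L = -0.1528 + 8*-7.694 = -61.7048


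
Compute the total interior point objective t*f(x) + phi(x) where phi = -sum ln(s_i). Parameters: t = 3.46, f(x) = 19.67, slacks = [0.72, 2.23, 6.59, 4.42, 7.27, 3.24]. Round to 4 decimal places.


Step 1: Compute log-barrier.
ln values: [-0.3285, 0.802, 1.8856, 1.4861, 1.9838, 1.1756]
phi = -(-0.3285 + 0.802 + 1.8856 + 1.4861 + 1.9838 + 1.1756) = -7.0045
Step 2: Compute augmented objective.
t*f(x) = 3.46*19.67 = 68.0582
Total = 68.0582 - 7.0045 = 61.0537


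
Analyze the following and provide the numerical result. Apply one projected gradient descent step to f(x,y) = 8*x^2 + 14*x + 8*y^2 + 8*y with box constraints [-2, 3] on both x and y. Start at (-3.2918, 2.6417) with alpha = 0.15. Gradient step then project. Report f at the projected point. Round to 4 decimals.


Step 1: Compute gradient at (-3.2918, 2.6417).
grad_x = 2*8*-3.2918 + 14 = -38.6688
grad_y = 2*8*2.6417 + 8 = 50.2672
Step 2: Gradient step.
x_raw = -3.2918 - 0.15*-38.6688 = 2.5085
y_raw = 2.6417 - 0.15*50.2672 = -4.8984
Step 3: Project onto [-2, 3].
x_proj = clip(2.5085) = 2.5085
y_proj = clip(-4.8984) = -2.0
Step 4: Evaluate f.
f(2.5085, -2.0) = 101.4607


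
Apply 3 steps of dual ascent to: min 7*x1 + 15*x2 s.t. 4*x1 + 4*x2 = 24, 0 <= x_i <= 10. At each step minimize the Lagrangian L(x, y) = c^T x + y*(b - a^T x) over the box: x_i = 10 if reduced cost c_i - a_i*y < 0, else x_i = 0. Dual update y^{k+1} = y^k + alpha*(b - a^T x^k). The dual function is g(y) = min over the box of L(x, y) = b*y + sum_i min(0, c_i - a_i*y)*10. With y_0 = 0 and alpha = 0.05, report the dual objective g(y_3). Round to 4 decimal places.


Dual ascent for LP: min 7*x1 + 15*x2, 4*x1 + 4*x2 = 24, 0 <= x_i <= 10
Step 1: y^k = 0.0, reduced costs: (7.0, 15.0)
  x^k = (0.0, 0.0), subgradient = b - a^T x = 24.0
  y^{k+1} = 0.0 + 0.05*24.0 = 1.2
Step 2: y^k = 1.2, reduced costs: (2.2, 10.2)
  x^k = (0.0, 0.0), subgradient = b - a^T x = 24.0
  y^{k+1} = 1.2 + 0.05*24.0 = 2.4
Step 3: y^k = 2.4, reduced costs: (-2.6, 5.4)
  x^k = (10.0, 0.0), subgradient = b - a^T x = -16.0
  y^{k+1} = 2.4 + 0.05*-16.0 = 1.6
Dual objective at y_3 = 1.6: reduced costs (0.6, 8.6), box minimizer x = (0.0, 0.0)
g(y_3) = b*y + (c1 - a1*y)*x1 + (c2 - a2*y)*x2 = 24*1.6 + 0.6*0.0 + 8.6*0.0 = 38.4 + 0.0 + 0.0 = 38.4


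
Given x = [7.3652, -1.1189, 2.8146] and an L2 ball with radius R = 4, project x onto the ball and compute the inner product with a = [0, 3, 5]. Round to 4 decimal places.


Step 1: Compute ||x|| (intermediates to 6 decimals).
||x|| = sqrt(7.3652^2 + (-1.1189)^2 + 2.8146^2) = 7.963673
Step 2: Project.
Since ||x|| > R, scale = R/||x|| = 4/7.963673 = 0.502281, proj(x) = scale * x
proj(x) = [3.6994, -0.562002, 1.41372]
Step 3: Dot product.
a^T * proj(x) = 0*3.6994 + 3*(-0.562002) + 5*1.41372 = 5.3826


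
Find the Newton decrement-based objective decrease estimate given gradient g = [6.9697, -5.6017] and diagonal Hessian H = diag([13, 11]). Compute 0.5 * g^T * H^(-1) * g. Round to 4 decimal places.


Step 1: H is diagonal, so H^(-1) * g = [0.5361, -0.5092].
Step 2: g^T H^(-1) g = sum_i g_i^2 / H_ii
  = (6.9697)^2/13 + (-5.6017)^2/11
  = 3.7367 + 2.8526 = 6.5893
Step 3: Objective decrease = 0.5 * g^T H^(-1) g = 3.2947


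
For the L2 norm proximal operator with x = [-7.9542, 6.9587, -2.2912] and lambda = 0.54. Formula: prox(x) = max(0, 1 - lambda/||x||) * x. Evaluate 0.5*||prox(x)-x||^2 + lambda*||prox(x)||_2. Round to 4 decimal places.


Step 1: Compute ||x||.
||x|| = 10.814
Step 2: Compute scaling factor.
scale = max(0, 1 - 0.54/10.814) = 0.9501
Step 3: prox(x) = [-7.557, 6.6112, -2.1768]
||prox(x)|| = 10.274
Step 4: Proximal objective.
0.5*||prox-x||^2 = 0.1458
lambda*||prox|| = 5.548
Total = 5.6938


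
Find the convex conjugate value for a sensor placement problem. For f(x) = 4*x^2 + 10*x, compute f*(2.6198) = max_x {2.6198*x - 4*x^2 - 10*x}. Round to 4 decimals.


f*(y) = sup_x {y*x - a*x^2 - b*x} = sup_x {(y-b)*x - a*x^2}
FOC: (y - b) - 2a*x = 0 => x* = (y - b)/(2a)
x* = (2.6198 - 10)/(2*4) = -0.9225
f*(2.6198) = (y-b)^2/(4a) = (2.6198 - 10)^2/(4*4)
= 54.4674/16 = 3.4042


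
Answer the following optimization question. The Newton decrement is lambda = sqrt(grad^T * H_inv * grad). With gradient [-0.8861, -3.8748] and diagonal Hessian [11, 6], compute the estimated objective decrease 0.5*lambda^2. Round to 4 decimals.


Step 1: H is diagonal, so H^(-1) * g = [-0.0806, -0.6458].
Step 2: g^T H^(-1) g = sum_i g_i^2 / H_ii
  = (-0.8861)^2/11 + (-3.8748)^2/6
  = 0.0714 + 2.5023 = 2.5737
Step 3: Objective decrease = 0.5 * g^T H^(-1) g = 1.2869


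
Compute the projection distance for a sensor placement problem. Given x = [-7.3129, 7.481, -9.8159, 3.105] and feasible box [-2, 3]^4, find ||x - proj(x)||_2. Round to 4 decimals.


Project each component onto [-2, 3].
clip(-7.3129) = -2.0, clip(7.481) = 3.0, clip(-9.8159) = -2.0, clip(3.105) = 3.0
Projection = [-2.0, 3.0, -2.0, 3.0]
Squared diffs: [28.2269, 20.0794, 61.0883, 0.011]
Distance = sqrt(109.4056) = 10.4597


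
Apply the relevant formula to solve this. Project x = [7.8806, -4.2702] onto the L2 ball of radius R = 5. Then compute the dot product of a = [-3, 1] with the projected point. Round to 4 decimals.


Step 1: Compute ||x|| (intermediates to 6 decimals).
||x|| = sqrt(7.8806^2 + (-4.2702)^2) = 8.963173
Step 2: Project.
Since ||x|| > R, scale = R/||x|| = 5/8.963173 = 0.557838, proj(x) = scale * x
proj(x) = [4.396098, -2.38208]
Step 3: Dot product.
a^T * proj(x) = -3*4.396098 + 1*(-2.38208) = -15.5704


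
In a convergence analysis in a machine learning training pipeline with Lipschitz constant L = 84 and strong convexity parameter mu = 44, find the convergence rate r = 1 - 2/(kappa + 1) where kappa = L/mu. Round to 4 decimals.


Step 1: Compute the condition number.
kappa = L/mu = 84/44 = 1.9091
Step 2: Compute the convergence rate.
r = 1 - 2/(kappa + 1) = 1 - 2*mu/(L + mu) = (L - mu)/(L + mu) = 40/128 = 0.3125


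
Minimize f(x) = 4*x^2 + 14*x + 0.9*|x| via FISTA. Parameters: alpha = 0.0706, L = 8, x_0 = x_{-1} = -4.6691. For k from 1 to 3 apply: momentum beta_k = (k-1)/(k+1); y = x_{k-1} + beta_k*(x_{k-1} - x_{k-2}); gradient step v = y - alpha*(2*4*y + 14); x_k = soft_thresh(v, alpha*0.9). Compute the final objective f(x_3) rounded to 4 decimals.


FISTA on f(x) = 4*x^2 + 14*x + 0.9*|x|
L = 8, alpha = 0.0706
Iteration 1: beta = 0.0, y = -4.6691 + 0.0*(-4.6691 + 4.6691) = -4.6691
  grad(y) = -23.3528, v = y - alpha*grad = -3.0204
  prox(v) = soft_thresh(-3.0204, 0.0635) = -2.9569
Iteration 2: beta = 0.3333, y = -2.9569 + 0.3333*(-2.9569 + 4.6691) = -2.3861
  grad(y) = -5.0888, v = y - alpha*grad = -2.0268
  prox(v) = soft_thresh(-2.0268, 0.0635) = -1.9633
Iteration 3: beta = 0.5, y = -1.9633 + 0.5*(-1.9633 + 2.9569) = -1.4665
  grad(y) = 2.2679, v = y - alpha*grad = -1.6266
  prox(v) = soft_thresh(-1.6266, 0.0635) = -1.5631
f(x_3) = 4*(-1.5631)^2 + 14*(-1.5631) + 0.9*|-1.5631| = -10.7035


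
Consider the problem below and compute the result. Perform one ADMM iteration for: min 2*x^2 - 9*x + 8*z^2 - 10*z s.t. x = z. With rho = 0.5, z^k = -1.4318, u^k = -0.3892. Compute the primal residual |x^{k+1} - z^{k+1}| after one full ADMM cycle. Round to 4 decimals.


ADMM iteration with rho = 0.5, z^k = -1.4318, u^k = -0.3892
Step 1: x-update.
Minimize 2*x^2 - 9*x + (0.5/2)*(x + 1.4318 - 0.3892)^2
FOC: (2*2 + 0.5)*x = 9 + 0.5*(-1.4318 + 0.3892)
x^{k+1} = 1.8842
Step 2: z-update.
Minimize 8*z^2 - 10*z + (0.5/2)*(1.8842 - z - 0.3892)^2
FOC: (2*8 + 0.5)*z = 10 + 0.5*(1.8842 - 0.3892)
z^{k+1} = 0.6514
Step 3: u-update.
u^{k+1} = -0.3892 + 1.8842 - 0.6514 = 0.8436
Step 4: Primal residual = |1.8842 - 0.6514| = 1.2328


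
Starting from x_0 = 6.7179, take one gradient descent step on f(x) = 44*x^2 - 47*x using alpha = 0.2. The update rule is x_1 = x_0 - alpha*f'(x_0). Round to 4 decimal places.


We compute the gradient at x_0 and apply the update.
f'(x) = 88*x - 47
f'(6.7179) = 88*6.7179 - 47 = 544.1752
x_1 = 6.7179 - 0.2*544.1752 = -102.1171


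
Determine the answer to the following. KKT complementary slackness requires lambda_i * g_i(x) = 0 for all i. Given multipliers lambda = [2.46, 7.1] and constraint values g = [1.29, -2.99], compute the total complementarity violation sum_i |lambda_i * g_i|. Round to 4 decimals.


KKT complementary slackness check:
lambda_1 * g_1 = 2.46 * 1.29 = 3.1734
lambda_2 * g_2 = 7.1 * -2.99 = -21.229
Total violation = 3.1734 + 21.229 = 24.4024


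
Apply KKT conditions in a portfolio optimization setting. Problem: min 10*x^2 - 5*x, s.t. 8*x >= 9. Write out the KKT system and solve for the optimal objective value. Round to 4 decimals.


Step 1: Try lambda = 0 (constraint inactive).
x_unc = 5/(2*10) = 0.25
Check: 8*0.25 = 2.0 < 9 -- violated!
Step 2: Constraint must be active: 8*x = 9
x* = 9/8 = 1.125
lambda = (2*10*1.125 - 5)/8 = 2.1875
Step 3: Compute optimal value.
f(x*) = 10*1.125^2 - 5*1.125 = 7.0313


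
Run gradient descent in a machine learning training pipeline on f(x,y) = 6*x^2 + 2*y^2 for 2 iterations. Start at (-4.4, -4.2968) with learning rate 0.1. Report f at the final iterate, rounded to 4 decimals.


Gradient descent on f(x,y) = 6*x^2 + 2*y^2.
Starting point: (-4.4, -4.2968), alpha = 0.1
Step 1: grad_x = 2*6*-4.4 = -52.8, grad_y = 2*2*-4.2968 = -17.1872
  x_1 = -4.4 - 0.1*-52.8 = 0.88
  y_1 = -4.2968 - 0.1*-17.1872 = -2.5781
Step 2: grad_x = 2*6*0.88 = 10.56, grad_y = 2*2*-2.5781 = -10.3123
  x_2 = 0.88 - 0.1*10.56 = -0.176
  y_2 = -2.5781 - 0.1*-10.3123 = -1.5468
f(-0.176, -1.5468) = 6*(-0.176)^2 + 2*(-1.5468)^2 = 4.9713


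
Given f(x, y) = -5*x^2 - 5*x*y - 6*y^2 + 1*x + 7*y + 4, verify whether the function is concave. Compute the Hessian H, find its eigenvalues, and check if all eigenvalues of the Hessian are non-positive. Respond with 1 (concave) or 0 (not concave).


The Hessian of f(x,y) = -5*x^2 - 5*x*y - 6*y^2 + 1*x + 7*y + 4 is:
H = [[-10, -5], [-5, -12]]
Trace = -10 - 12 = -22
Determinant = -10*-12 - (-5)^2 = 95
Discriminant = (-22)^2 - 4*95 = 104.0
Eigenvalues: lambda_1 = -16.099, lambda_2 = -5.901
The function is concave.

1


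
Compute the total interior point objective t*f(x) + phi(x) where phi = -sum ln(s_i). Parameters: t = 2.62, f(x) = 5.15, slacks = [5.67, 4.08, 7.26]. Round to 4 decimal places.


Step 1: Compute log-barrier.
ln values: [1.7352, 1.4061, 1.9824]
phi = -(1.7352 + 1.4061 + 1.9824) = -5.1237
Step 2: Compute augmented objective.
t*f(x) = 2.62*5.15 = 13.493
Total = 13.493 - 5.1237 = 8.3693


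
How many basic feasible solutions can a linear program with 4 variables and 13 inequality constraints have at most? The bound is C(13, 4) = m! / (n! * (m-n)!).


Each vertex corresponds to some choice of n active constraints out of m, so the number of vertices is at most C(m, n) = m! / (n!(m-n)!).
m = 13, n = 4
Numerator: 13 * 12 * 11 * 10
Denominator: 4! = 24
C(13, 4) = 715


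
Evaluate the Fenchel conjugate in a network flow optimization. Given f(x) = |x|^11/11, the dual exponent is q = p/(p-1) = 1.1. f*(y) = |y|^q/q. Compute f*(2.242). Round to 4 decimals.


The conjugate exponent q satisfies 1/p + 1/q = 1.
p = 11, so q = 11/(11 - 1) = 1.1
|y|^q = 2.242^1.1 = 2.4305
f*(2.242) = 2.4305 / 1.1 = 2.2096


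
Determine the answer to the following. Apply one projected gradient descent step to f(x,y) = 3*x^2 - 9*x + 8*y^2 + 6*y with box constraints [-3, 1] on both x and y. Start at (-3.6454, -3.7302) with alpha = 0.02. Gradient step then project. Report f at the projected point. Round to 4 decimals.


Step 1: Compute gradient at (-3.6454, -3.7302).
grad_x = 2*3*-3.6454 - 9 = -30.8724
grad_y = 2*8*-3.7302 + 6 = -53.6832
Step 2: Gradient step.
x_raw = -3.6454 - 0.02*-30.8724 = -3.028
y_raw = -3.7302 - 0.02*-53.6832 = -2.6565
Step 3: Project onto [-3, 1].
x_proj = clip(-3.028) = -3.0
y_proj = clip(-2.6565) = -2.6565
Step 4: Evaluate f.
f(-3.0, -2.6565) = 94.5183


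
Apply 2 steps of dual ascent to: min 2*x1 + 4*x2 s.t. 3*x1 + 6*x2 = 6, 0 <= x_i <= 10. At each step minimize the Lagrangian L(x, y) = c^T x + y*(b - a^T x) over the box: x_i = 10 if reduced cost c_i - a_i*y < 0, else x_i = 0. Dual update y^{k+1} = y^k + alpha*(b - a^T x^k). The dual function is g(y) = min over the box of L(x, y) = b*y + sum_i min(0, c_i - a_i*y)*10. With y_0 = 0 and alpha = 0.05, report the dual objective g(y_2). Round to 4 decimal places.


Dual ascent for LP: min 2*x1 + 4*x2, 3*x1 + 6*x2 = 6, 0 <= x_i <= 10
Step 1: y^k = 0.0, reduced costs: (2.0, 4.0)
  x^k = (0.0, 0.0), subgradient = b - a^T x = 6.0
  y^{k+1} = 0.0 + 0.05*6.0 = 0.3
Step 2: y^k = 0.3, reduced costs: (1.1, 2.2)
  x^k = (0.0, 0.0), subgradient = b - a^T x = 6.0
  y^{k+1} = 0.3 + 0.05*6.0 = 0.6
Dual objective at y_2 = 0.6: reduced costs (0.2, 0.4), box minimizer x = (0.0, 0.0)
g(y_2) = b*y + (c1 - a1*y)*x1 + (c2 - a2*y)*x2 = 6*0.6 + 0.2*0.0 + 0.4*0.0 = 3.6 + 0.0 + 0.0 = 3.6


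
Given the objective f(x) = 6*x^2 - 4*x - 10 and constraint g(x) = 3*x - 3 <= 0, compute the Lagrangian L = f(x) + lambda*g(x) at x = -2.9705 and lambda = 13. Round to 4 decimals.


Step 1: Evaluate f(x).
f(-2.9705) = 6*(-2.9705)^2 - 4*(-2.9705) - 10 = 54.8252
Step 2: Evaluate g(x).
g(-2.9705) = 3*-2.9705 - 3 = -11.9115
Step 3: Compute Lagrangian.
L = 54.8252 + 13*-11.9115 = -100.0243


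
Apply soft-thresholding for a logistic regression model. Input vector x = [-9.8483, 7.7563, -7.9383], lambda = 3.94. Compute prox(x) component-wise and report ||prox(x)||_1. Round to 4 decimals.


Soft-thresholding with lambda = 3.94:
prox(-9.8483) = sign(-9.8483)*max(|-9.8483| - 3.94, 0) = -5.9083
prox(7.7563) = sign(7.7563)*max(|7.7563| - 3.94, 0) = 3.8163
prox(-7.9383) = sign(-7.9383)*max(|-7.9383| - 3.94, 0) = -3.9983
prox(x) = [-5.9083, 3.8163, -3.9983]
||prox(x)||_1 = 5.9083 + 3.8163 + 3.9983 = 13.7229


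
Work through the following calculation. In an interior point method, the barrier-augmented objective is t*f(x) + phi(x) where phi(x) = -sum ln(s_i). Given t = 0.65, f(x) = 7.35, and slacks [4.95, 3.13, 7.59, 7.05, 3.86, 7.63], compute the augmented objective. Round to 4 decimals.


Step 1: Compute log-barrier.
ln values: [1.5994, 1.141, 2.0268, 1.953, 1.3507, 2.0321]
phi = -(1.5994 + 1.141 + 2.0268 + 1.953 + 1.3507 + 2.0321) = -10.103
Step 2: Compute augmented objective.
t*f(x) = 0.65*7.35 = 4.7775
Total = 4.7775 - 10.103 = -5.3255


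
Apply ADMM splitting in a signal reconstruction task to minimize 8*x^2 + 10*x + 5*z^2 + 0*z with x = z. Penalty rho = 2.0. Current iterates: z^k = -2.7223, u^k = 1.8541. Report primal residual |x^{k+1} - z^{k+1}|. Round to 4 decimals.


ADMM iteration with rho = 2.0, z^k = -2.7223, u^k = 1.8541
Step 1: x-update.
Minimize 8*x^2 + 10*x + (2.0/2)*(x + 2.7223 + 1.8541)^2
FOC: (2*8 + 2.0)*x = -10 + 2.0*(-2.7223 - 1.8541)
x^{k+1} = -1.064
Step 2: z-update.
Minimize 5*z^2 + 0*z + (2.0/2)*(-1.064 - z + 1.8541)^2
FOC: (2*5 + 2.0)*z = 0 + 2.0*(-1.064 + 1.8541)
z^{k+1} = 0.1317
Step 3: u-update.
u^{k+1} = 1.8541 - 1.064 - 0.1317 = 0.6584
Step 4: Primal residual = |-1.064 - 0.1317| = 1.1957


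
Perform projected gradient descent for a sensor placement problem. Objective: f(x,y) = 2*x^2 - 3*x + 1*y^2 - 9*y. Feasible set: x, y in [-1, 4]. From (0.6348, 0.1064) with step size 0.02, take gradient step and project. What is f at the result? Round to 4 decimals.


Step 1: Compute gradient at (0.6348, 0.1064).
grad_x = 2*2*0.6348 - 3 = -0.4608
grad_y = 2*1*0.1064 - 9 = -8.7872
Step 2: Gradient step.
x_raw = 0.6348 - 0.02*-0.4608 = 0.644
y_raw = 0.1064 - 0.02*-8.7872 = 0.2821
Step 3: Project onto [-1, 4].
x_proj = clip(0.644) = 0.644
y_proj = clip(0.2821) = 0.2821
Step 4: Evaluate f.
f(0.644, 0.2821) = -3.5622


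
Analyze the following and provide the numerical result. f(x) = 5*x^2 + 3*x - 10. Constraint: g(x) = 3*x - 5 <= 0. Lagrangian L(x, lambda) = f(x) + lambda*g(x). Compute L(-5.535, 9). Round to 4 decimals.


Step 1: Evaluate f(x).
f(-5.535) = 5*(-5.535)^2 + 3*(-5.535) - 10 = 126.5761
Step 2: Evaluate g(x).
g(-5.535) = 3*-5.535 - 5 = -21.605
Step 3: Compute Lagrangian.
L = 126.5761 + 9*-21.605 = -67.8689


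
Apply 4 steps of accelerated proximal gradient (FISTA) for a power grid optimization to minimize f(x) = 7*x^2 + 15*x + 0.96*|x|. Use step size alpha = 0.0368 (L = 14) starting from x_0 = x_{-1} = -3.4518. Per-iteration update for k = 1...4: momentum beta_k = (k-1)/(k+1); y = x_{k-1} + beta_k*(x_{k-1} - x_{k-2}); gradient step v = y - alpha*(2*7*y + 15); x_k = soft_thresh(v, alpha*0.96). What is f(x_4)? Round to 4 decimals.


FISTA on f(x) = 7*x^2 + 15*x + 0.96*|x|
L = 14, alpha = 0.0368
Iteration 1: beta = 0.0, y = -3.4518 + 0.0*(-3.4518 + 3.4518) = -3.4518
  grad(y) = -33.3252, v = y - alpha*grad = -2.2254
  prox(v) = soft_thresh(-2.2254, 0.0353) = -2.1901
Iteration 2: beta = 0.3333, y = -2.1901 + 0.3333*(-2.1901 + 3.4518) = -1.7695
  grad(y) = -9.7736, v = y - alpha*grad = -1.4099
  prox(v) = soft_thresh(-1.4099, 0.0353) = -1.3745
Iteration 3: beta = 0.5, y = -1.3745 + 0.5*(-1.3745 + 2.1901) = -0.9668
  grad(y) = 1.4653, v = y - alpha*grad = -1.0207
  prox(v) = soft_thresh(-1.0207, 0.0353) = -0.9854
Iteration 4: beta = 0.6, y = -0.9854 + 0.6*(-0.9854 + 1.3745) = -0.7518
  grad(y) = 4.4741, v = y - alpha*grad = -0.9165
  prox(v) = soft_thresh(-0.9165, 0.0353) = -0.8812
f(x_4) = 7*(-0.8812)^2 + 15*(-0.8812) + 0.96*|-0.8812| = -6.9364


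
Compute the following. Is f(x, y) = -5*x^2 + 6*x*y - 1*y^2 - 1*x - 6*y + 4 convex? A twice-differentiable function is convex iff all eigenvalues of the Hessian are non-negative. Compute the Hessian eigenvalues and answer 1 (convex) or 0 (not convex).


The Hessian of f(x,y) = -5*x^2 + 6*x*y - 1*y^2 - 1*x - 6*y + 4 is:
H = [[-10, 6], [6, -2]]
Trace = -10 - 2 = -12
Determinant = -10*-2 - (6)^2 = -16
Discriminant = (-12)^2 - 4*-16 = 208.0
Eigenvalues: lambda_1 = -13.2111, lambda_2 = 1.2111
The function is not convex.

0


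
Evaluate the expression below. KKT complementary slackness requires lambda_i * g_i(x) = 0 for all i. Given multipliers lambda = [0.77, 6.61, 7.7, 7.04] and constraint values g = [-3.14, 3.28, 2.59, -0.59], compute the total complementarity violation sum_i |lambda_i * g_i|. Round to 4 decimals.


KKT complementary slackness check:
lambda_1 * g_1 = 0.77 * -3.14 = -2.4178
lambda_2 * g_2 = 6.61 * 3.28 = 21.6808
lambda_3 * g_3 = 7.7 * 2.59 = 19.943
lambda_4 * g_4 = 7.04 * -0.59 = -4.1536
Total violation = 2.4178 + 21.6808 + 19.943 + 4.1536 = 48.1952


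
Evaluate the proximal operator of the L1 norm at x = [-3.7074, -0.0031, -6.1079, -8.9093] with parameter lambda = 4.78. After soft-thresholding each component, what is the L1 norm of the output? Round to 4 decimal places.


Soft-thresholding with lambda = 4.78:
prox(-3.7074) = sign(-3.7074)*max(|-3.7074| - 4.78, 0) = 0.0
prox(-0.0031) = sign(-0.0031)*max(|-0.0031| - 4.78, 0) = 0.0
prox(-6.1079) = sign(-6.1079)*max(|-6.1079| - 4.78, 0) = -1.3279
prox(-8.9093) = sign(-8.9093)*max(|-8.9093| - 4.78, 0) = -4.1293
prox(x) = [0.0, 0.0, -1.3279, -4.1293]
||prox(x)||_1 = 0.0 + 0.0 + 1.3279 + 4.1293 = 5.4572


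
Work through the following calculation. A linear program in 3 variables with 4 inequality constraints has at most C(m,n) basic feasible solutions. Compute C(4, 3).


Each vertex corresponds to some choice of n active constraints out of m, so the number of vertices is at most C(m, n) = m! / (n!(m-n)!).
m = 4, n = 3
Numerator: 4 * 3 * 2
Denominator: 3! = 6
C(4, 3) = 4


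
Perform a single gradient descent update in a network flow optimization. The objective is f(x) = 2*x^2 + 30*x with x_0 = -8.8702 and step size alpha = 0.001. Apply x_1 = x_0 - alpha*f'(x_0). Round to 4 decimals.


We compute the gradient at x_0 and apply the update.
f'(x) = 4*x + 30
f'(-8.8702) = 4*-8.8702 + 30 = -5.4808
x_1 = -8.8702 - 0.001*-5.4808 = -8.8647


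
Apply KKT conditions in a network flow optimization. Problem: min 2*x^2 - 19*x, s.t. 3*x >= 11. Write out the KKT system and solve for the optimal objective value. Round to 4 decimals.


Step 1: Try lambda = 0 (constraint inactive).
Stationarity: 2*2*x - 19 = 0
x* = 19/(2*2) = 4.75
Check constraint: 3*4.75 = 14.25 >= 11 -- satisfied.
Step 2: Compute optimal value.
f(x*) = 2*4.75^2 - 19*4.75 = -45.125


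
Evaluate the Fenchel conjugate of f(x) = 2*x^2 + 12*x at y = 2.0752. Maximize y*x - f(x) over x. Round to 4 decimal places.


f*(y) = sup_x {y*x - a*x^2 - b*x} = sup_x {(y-b)*x - a*x^2}
FOC: (y - b) - 2a*x = 0 => x* = (y - b)/(2a)
x* = (2.0752 - 12)/(2*2) = -2.4812
f*(2.0752) = (y-b)^2/(4a) = (2.0752 - 12)^2/(4*2)
= 98.5017/8 = 12.3127


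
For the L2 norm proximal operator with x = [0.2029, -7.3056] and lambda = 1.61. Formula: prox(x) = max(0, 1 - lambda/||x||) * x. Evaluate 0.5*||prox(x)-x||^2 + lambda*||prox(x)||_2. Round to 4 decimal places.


Step 1: Compute ||x||.
||x|| = 7.3084
Step 2: Compute scaling factor.
scale = max(0, 1 - 1.61/7.3084) = 0.7797
Step 3: prox(x) = [0.1582, -5.6962]
||prox(x)|| = 5.6984
Step 4: Proximal objective.
0.5*||prox-x||^2 = 1.2961
lambda*||prox|| = 9.1744
Total = 10.4705


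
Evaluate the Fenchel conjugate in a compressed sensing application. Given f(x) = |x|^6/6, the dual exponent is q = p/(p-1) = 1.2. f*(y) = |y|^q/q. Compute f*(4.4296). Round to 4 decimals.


The conjugate exponent q satisfies 1/p + 1/q = 1.
p = 6, so q = 6/(6 - 1) = 1.2
|y|^q = 4.4296^1.2 = 5.9654
f*(4.4296) = 5.9654 / 1.2 = 4.9711


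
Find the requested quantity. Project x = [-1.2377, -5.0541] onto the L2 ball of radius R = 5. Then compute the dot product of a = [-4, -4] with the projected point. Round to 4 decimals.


Step 1: Compute ||x|| (intermediates to 6 decimals).
||x|| = sqrt((-1.2377)^2 + (-5.0541)^2) = 5.203444
Step 2: Project.
Since ||x|| > R, scale = R/||x|| = 5/5.203444 = 0.960902, proj(x) = scale * x
proj(x) = [-1.189308, -4.856495]
Step 3: Dot product.
a^T * proj(x) = -4*(-1.189308) - 4*(-4.856495) = 24.1832


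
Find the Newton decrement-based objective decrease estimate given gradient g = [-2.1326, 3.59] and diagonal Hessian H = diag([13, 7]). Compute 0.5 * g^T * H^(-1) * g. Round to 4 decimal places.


Step 1: H is diagonal, so H^(-1) * g = [-0.164, 0.5129].
Step 2: g^T H^(-1) g = sum_i g_i^2 / H_ii
  = (-2.1326)^2/13 + (3.59)^2/7
  = 0.3498 + 1.8412 = 2.191
Step 3: Objective decrease = 0.5 * g^T H^(-1) g = 1.0955


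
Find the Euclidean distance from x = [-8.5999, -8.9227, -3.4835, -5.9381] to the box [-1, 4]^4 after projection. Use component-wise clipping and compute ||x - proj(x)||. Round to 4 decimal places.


Project each component onto [-1, 4].
clip(-8.5999) = -1.0, clip(-8.9227) = -1.0, clip(-3.4835) = -1.0, clip(-5.9381) = -1.0
Projection = [-1.0, -1.0, -1.0, -1.0]
Squared diffs: [57.7585, 62.7692, 6.1678, 24.3848]
Distance = sqrt(151.0803) = 12.2915


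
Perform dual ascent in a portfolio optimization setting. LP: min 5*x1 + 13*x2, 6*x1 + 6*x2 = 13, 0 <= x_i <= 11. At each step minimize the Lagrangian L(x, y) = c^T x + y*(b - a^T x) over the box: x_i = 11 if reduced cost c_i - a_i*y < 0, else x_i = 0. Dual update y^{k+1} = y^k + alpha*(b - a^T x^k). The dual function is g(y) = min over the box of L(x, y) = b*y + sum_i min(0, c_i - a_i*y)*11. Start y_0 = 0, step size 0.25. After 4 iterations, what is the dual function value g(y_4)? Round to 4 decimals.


Dual ascent for LP: min 5*x1 + 13*x2, 6*x1 + 6*x2 = 13, 0 <= x_i <= 11
Step 1: y^k = 0.0, reduced costs: (5.0, 13.0)
  x^k = (0.0, 0.0), subgradient = b - a^T x = 13.0
  y^{k+1} = 0.0 + 0.25*13.0 = 3.25
Step 2: y^k = 3.25, reduced costs: (-14.5, -6.5)
  x^k = (11.0, 11.0), subgradient = b - a^T x = -119.0
  y^{k+1} = 3.25 + 0.25*-119.0 = -26.5
Step 3: y^k = -26.5, reduced costs: (164.0, 172.0)
  x^k = (0.0, 0.0), subgradient = b - a^T x = 13.0
  y^{k+1} = -26.5 + 0.25*13.0 = -23.25
Step 4: y^k = -23.25, reduced costs: (144.5, 152.5)
  x^k = (0.0, 0.0), subgradient = b - a^T x = 13.0
  y^{k+1} = -23.25 + 0.25*13.0 = -20.0
Dual objective at y_4 = -20.0: reduced costs (125.0, 133.0), box minimizer x = (0.0, 0.0)
g(y_4) = b*y + (c1 - a1*y)*x1 + (c2 - a2*y)*x2 = 13*(-20.0) + 125.0*0.0 + 133.0*0.0 = -260.0 + 0.0 + 0.0 = -260.0


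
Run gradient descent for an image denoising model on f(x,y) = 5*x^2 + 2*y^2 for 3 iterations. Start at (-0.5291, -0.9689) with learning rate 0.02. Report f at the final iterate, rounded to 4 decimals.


Gradient descent on f(x,y) = 5*x^2 + 2*y^2.
Starting point: (-0.5291, -0.9689), alpha = 0.02
Step 1: grad_x = 2*5*-0.5291 = -5.291, grad_y = 2*2*-0.9689 = -3.8756
  x_1 = -0.5291 - 0.02*-5.291 = -0.4233
  y_1 = -0.9689 - 0.02*-3.8756 = -0.8914
Step 2: grad_x = 2*5*-0.4233 = -4.2328, grad_y = 2*2*-0.8914 = -3.5656
  x_2 = -0.4233 - 0.02*-4.2328 = -0.3386
  y_2 = -0.8914 - 0.02*-3.5656 = -0.8201
Step 3: grad_x = 2*5*-0.3386 = -3.3862, grad_y = 2*2*-0.8201 = -3.2803
  x_3 = -0.3386 - 0.02*-3.3862 = -0.2709
  y_3 = -0.8201 - 0.02*-3.2803 = -0.7545
f(-0.2709, -0.7545) = 5*(-0.2709)^2 + 2*(-0.7545)^2 = 1.5054


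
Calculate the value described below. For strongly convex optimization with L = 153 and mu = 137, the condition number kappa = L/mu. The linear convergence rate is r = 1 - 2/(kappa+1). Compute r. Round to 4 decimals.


Step 1: Compute the condition number.
kappa = L/mu = 153/137 = 1.1168
Step 2: Compute the convergence rate.
r = 1 - 2/(kappa + 1) = 1 - 2*mu/(L + mu) = (L - mu)/(L + mu) = 16/290 = 0.0552


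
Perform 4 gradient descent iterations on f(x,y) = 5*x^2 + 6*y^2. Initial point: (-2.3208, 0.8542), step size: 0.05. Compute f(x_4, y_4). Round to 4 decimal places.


Gradient descent on f(x,y) = 5*x^2 + 6*y^2.
Starting point: (-2.3208, 0.8542), alpha = 0.05
Step 1: grad_x = 2*5*-2.3208 = -23.208, grad_y = 2*6*0.8542 = 10.2504
  x_1 = -2.3208 - 0.05*-23.208 = -1.1604
  y_1 = 0.8542 - 0.05*10.2504 = 0.3417
Step 2: grad_x = 2*5*-1.1604 = -11.604, grad_y = 2*6*0.3417 = 4.1002
  x_2 = -1.1604 - 0.05*-11.604 = -0.5802
  y_2 = 0.3417 - 0.05*4.1002 = 0.1367
Step 3: grad_x = 2*5*-0.5802 = -5.802, grad_y = 2*6*0.1367 = 1.6401
  x_3 = -0.5802 - 0.05*-5.802 = -0.2901
  y_3 = 0.1367 - 0.05*1.6401 = 0.0547
Step 4: grad_x = 2*5*-0.2901 = -2.901, grad_y = 2*6*0.0547 = 0.656
  x_4 = -0.2901 - 0.05*-2.901 = -0.1451
  y_4 = 0.0547 - 0.05*0.656 = 0.0219
f(-0.1451, 0.0219) = 5*(-0.1451)^2 + 6*0.0219^2 = 0.1081


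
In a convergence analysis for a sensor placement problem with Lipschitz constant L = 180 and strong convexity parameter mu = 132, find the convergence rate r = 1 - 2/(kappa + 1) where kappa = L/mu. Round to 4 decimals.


Step 1: Compute the condition number.
kappa = L/mu = 180/132 = 1.3636
Step 2: Compute the convergence rate.
r = 1 - 2/(kappa + 1) = 1 - 2*mu/(L + mu) = (L - mu)/(L + mu) = 48/312 = 0.1538


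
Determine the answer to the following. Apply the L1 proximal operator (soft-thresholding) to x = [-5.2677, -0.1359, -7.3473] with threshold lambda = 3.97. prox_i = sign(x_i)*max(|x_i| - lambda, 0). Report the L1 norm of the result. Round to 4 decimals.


Soft-thresholding with lambda = 3.97:
prox(-5.2677) = sign(-5.2677)*max(|-5.2677| - 3.97, 0) = -1.2977
prox(-0.1359) = sign(-0.1359)*max(|-0.1359| - 3.97, 0) = 0.0
prox(-7.3473) = sign(-7.3473)*max(|-7.3473| - 3.97, 0) = -3.3773
prox(x) = [-1.2977, 0.0, -3.3773]
||prox(x)||_1 = 1.2977 + 0.0 + 3.3773 = 4.675


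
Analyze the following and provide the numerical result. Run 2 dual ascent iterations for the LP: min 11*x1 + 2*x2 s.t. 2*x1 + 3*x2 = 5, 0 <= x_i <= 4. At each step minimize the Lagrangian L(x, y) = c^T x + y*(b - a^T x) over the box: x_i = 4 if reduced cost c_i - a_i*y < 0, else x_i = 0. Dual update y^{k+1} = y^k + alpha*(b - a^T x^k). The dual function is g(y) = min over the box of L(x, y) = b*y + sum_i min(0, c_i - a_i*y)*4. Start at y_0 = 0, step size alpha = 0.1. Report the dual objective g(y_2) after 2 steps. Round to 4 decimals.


Dual ascent for LP: min 11*x1 + 2*x2, 2*x1 + 3*x2 = 5, 0 <= x_i <= 4
Step 1: y^k = 0.0, reduced costs: (11.0, 2.0)
  x^k = (0.0, 0.0), subgradient = b - a^T x = 5.0
  y^{k+1} = 0.0 + 0.1*5.0 = 0.5
Step 2: y^k = 0.5, reduced costs: (10.0, 0.5)
  x^k = (0.0, 0.0), subgradient = b - a^T x = 5.0
  y^{k+1} = 0.5 + 0.1*5.0 = 1.0
Dual objective at y_2 = 1.0: reduced costs (9.0, -1.0), box minimizer x = (0.0, 4.0)
g(y_2) = b*y + (c1 - a1*y)*x1 + (c2 - a2*y)*x2 = 5*1.0 + 9.0*0.0 + (-1.0)*4.0 = 5.0 + 0.0 - 4.0 = 1.0


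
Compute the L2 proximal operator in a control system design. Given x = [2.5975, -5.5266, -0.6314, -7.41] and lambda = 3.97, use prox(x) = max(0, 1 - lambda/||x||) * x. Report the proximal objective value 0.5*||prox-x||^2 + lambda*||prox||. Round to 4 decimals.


Step 1: Compute ||x||.
||x|| = 9.6227
Step 2: Compute scaling factor.
scale = max(0, 1 - 3.97/9.6227) = 0.5874
Step 3: prox(x) = [1.5259, -3.2465, -0.3709, -4.3529]
||prox(x)|| = 5.6527
Step 4: Proximal objective.
0.5*||prox-x||^2 = 7.8805
lambda*||prox|| = 22.4412
Total = 30.3218


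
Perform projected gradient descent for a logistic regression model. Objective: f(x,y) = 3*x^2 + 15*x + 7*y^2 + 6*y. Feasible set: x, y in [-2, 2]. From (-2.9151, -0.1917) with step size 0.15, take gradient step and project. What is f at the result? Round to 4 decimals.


Step 1: Compute gradient at (-2.9151, -0.1917).
grad_x = 2*3*-2.9151 + 15 = -2.4906
grad_y = 2*7*-0.1917 + 6 = 3.3162
Step 2: Gradient step.
x_raw = -2.9151 - 0.15*-2.4906 = -2.5415
y_raw = -0.1917 - 0.15*3.3162 = -0.6891
Step 3: Project onto [-2, 2].
x_proj = clip(-2.5415) = -2.0
y_proj = clip(-0.6891) = -0.6891
Step 4: Evaluate f.
f(-2.0, -0.6891) = -18.8105


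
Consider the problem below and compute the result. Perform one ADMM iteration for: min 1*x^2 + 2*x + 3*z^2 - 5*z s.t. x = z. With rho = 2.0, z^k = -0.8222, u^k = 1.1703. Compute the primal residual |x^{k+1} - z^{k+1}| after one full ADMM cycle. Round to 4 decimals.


ADMM iteration with rho = 2.0, z^k = -0.8222, u^k = 1.1703
Step 1: x-update.
Minimize 1*x^2 + 2*x + (2.0/2)*(x + 0.8222 + 1.1703)^2
FOC: (2*1 + 2.0)*x = -2 + 2.0*(-0.8222 - 1.1703)
x^{k+1} = -1.4963
Step 2: z-update.
Minimize 3*z^2 - 5*z + (2.0/2)*(-1.4963 - z + 1.1703)^2
FOC: (2*3 + 2.0)*z = 5 + 2.0*(-1.4963 + 1.1703)
z^{k+1} = 0.5435
Step 3: u-update.
u^{k+1} = 1.1703 - 1.4963 - 0.5435 = -0.8695
Step 4: Primal residual = |-1.4963 - 0.5435| = 2.0398


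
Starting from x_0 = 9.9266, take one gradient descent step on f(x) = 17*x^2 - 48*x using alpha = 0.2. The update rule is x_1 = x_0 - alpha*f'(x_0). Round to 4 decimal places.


We compute the gradient at x_0 and apply the update.
f'(x) = 34*x - 48
f'(9.9266) = 34*9.9266 - 48 = 289.5044
x_1 = 9.9266 - 0.2*289.5044 = -47.9743


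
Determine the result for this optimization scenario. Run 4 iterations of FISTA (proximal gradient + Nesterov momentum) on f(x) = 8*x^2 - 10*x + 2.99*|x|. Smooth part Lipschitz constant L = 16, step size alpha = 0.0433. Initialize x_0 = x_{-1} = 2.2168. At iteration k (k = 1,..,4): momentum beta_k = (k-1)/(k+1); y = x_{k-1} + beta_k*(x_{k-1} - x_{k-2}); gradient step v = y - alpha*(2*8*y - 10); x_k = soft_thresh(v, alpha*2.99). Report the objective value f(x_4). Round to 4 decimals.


FISTA on f(x) = 8*x^2 - 10*x + 2.99*|x|
L = 16, alpha = 0.0433
Iteration 1: beta = 0.0, y = 2.2168 + 0.0*(2.2168 - 2.2168) = 2.2168
  grad(y) = 25.4688, v = y - alpha*grad = 1.114
  prox(v) = soft_thresh(1.114, 0.1295) = 0.9845
Iteration 2: beta = 0.3333, y = 0.9845 + 0.3333*(0.9845 - 2.2168) = 0.5738
  grad(y) = -0.8195, v = y - alpha*grad = 0.6093
  prox(v) = soft_thresh(0.6093, 0.1295) = 0.4798
Iteration 3: beta = 0.5, y = 0.4798 + 0.5*(0.4798 - 0.9845) = 0.2274
  grad(y) = -6.3611, v = y - alpha*grad = 0.5029
  prox(v) = soft_thresh(0.5029, 0.1295) = 0.3734
Iteration 4: beta = 0.6, y = 0.3734 + 0.6*(0.3734 - 0.4798) = 0.3096
  grad(y) = -5.047, v = y - alpha*grad = 0.5281
  prox(v) = soft_thresh(0.5281, 0.1295) = 0.3986
f(x_4) = 8*0.3986^2 - 10*0.3986 + 2.99*|0.3986| = -1.5231


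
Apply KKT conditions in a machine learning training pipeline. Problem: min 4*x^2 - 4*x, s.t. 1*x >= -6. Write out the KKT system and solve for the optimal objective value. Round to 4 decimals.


Step 1: Try lambda = 0 (constraint inactive).
Stationarity: 2*4*x - 4 = 0
x* = 4/(2*4) = 0.5
Check constraint: 1*0.5 = 0.5 >= -6 -- satisfied.
Step 2: Compute optimal value.
f(x*) = 4*0.5^2 - 4*0.5 = -1.0


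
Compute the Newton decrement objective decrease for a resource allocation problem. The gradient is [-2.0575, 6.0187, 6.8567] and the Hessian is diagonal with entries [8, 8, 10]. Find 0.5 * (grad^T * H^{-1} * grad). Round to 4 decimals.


Step 1: H is diagonal, so H^(-1) * g = [-0.2572, 0.7523, 0.6857].
Step 2: g^T H^(-1) g = sum_i g_i^2 / H_ii
  = (-2.0575)^2/8 + (6.0187)^2/8 + (6.8567)^2/10
  = 0.5292 + 4.5281 + 4.7014 = 9.7587
Step 3: Objective decrease = 0.5 * g^T H^(-1) g = 4.8793


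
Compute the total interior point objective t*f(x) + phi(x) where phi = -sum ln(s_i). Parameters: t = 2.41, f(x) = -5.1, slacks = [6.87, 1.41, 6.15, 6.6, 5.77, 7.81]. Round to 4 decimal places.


Step 1: Compute log-barrier.
ln values: [1.9272, 0.3436, 1.8165, 1.8871, 1.7527, 2.0554]
phi = -(1.9272 + 0.3436 + 1.8165 + 1.8871 + 1.7527 + 2.0554) = -9.7824
Step 2: Compute augmented objective.
t*f(x) = 2.41*-5.1 = -12.291
Total = -12.291 - 9.7824 = -22.0734
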